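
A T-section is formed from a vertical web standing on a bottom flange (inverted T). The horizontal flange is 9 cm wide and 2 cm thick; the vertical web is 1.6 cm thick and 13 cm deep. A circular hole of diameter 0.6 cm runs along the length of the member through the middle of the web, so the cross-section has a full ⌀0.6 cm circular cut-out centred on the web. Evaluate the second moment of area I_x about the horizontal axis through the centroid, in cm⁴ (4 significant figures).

Split into non-overlapping primitives; take the origin at the lower-left of the bounding box.
Flange: 9 × 2, A = 18 cm², y = 1 cm, Ī = 6 cm⁴.
Web: 1.6 × 13, A = 20.8 cm², y = 8.5 cm, Ī = 292.933 cm⁴.
Hole (subtracted): ⌀0.6, A = 0.282743 cm², y = 8.5 cm, Ī = 0.00636173 cm⁴.
Centroid: ȳ = ΣA·y / ΣA = 4.99508 cm.
Transfer each piece to the horizontal axis through the centroid using Ī + A·d² with d = y − 4.99508:
  flange: d = -3.99508 cm → contributes +293.292 cm⁴
  web: d = 3.50492 cm → contributes +548.451 cm⁴
  hole: d = 3.50492 cm → contributes −3.47972 cm⁴
Total I = 838.262 cm⁴.

I_x ≈ 838.3 cm⁴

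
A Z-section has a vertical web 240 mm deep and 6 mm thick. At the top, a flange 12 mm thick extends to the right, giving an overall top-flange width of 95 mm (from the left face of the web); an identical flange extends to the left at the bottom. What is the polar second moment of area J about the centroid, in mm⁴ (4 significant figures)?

J ≈ 4.093 × 10⁷ mm⁴

Treat the section as a set of non-overlapping primitives; coordinates are from the bounding-box lower-left.
Web: 6 × 240, A = 1 440 mm², y = 120 mm, Ī = 6 912 000 mm⁴.
Top flange (beyond web): 89 × 12, A = 1 068 mm², y = 234 mm, Ī = 12 816 mm⁴.
Bottom flange (beyond web): 89 × 12, A = 1 068 mm², y = 6 mm, Ī = 12 816 mm⁴.
Centroid: ȳ = ΣA·y / ΣA = 120 mm.
Transfer each piece to the centroidal x-axis using Ī + A·d² with d = y − 120:
  web: d = 0 mm → contributes +6 912 000 mm⁴
  top flange (beyond web): d = 114 mm → contributes +13 892 544 mm⁴
  bottom flange (beyond web): d = -114 mm → contributes +13 892 544 mm⁴
Total I = 34 697 088 mm⁴.
For the y-axis: x̄ = 92 mm.
Repeating about the centroidal y-axis gives I_y = 6 233 608 mm⁴.
Polar second moment: J = I_x + I_y = 40 930 696 mm⁴.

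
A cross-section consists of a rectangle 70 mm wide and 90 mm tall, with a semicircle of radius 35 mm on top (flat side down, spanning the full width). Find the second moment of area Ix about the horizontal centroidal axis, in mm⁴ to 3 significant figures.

Ix ≈ 9.70 × 10⁶ mm⁴

Decompose the section into non-overlapping parts with the origin at the bottom-left of its bounding rectangle.
Rectangular body: 70 × 90, A = 6 300 mm², y = 45 mm, Ī = 4 252 500 mm⁴.
Semicircular cap: semicircle r = 35, A = 1924.2 mm², y = 104.85 mm, Ī = 164 704 mm⁴.
Centroid: ȳ = ΣA·y / ΣA = 59.004 mm.
Transfer each piece to the horizontal centroidal axis using Ī + A·d² with d = y − 59.004:
  rectangular body: d = -14.004 mm → contributes +5 488 036 mm⁴
  semicircular cap: d = 45.85 mm → contributes +4 209 905 mm⁴
Total I = 9 697 941 mm⁴.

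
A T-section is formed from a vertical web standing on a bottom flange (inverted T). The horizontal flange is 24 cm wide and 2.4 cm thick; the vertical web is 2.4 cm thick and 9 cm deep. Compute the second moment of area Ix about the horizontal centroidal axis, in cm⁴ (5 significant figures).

Ix ≈ 683.84 cm⁴

Split into non-overlapping primitives; take the origin at the lower-left of the bounding box.
Flange: 24 × 2.4, A = 57.6 cm², y = 1.2 cm, Ī = 27.648 cm⁴.
Web: 2.4 × 9, A = 21.6 cm², y = 6.9 cm, Ī = 145.8 cm⁴.
Centroid: ȳ = ΣA·y / ΣA = 2.754545 cm.
Transfer each piece to the horizontal centroidal axis using Ī + A·d² with d = y − 2.754545:
  flange: d = -1.554545 cm → contributes +166.8448 cm⁴
  web: d = 4.145455 cm → contributes +516.9915 cm⁴
Total I = 683.8364 cm⁴.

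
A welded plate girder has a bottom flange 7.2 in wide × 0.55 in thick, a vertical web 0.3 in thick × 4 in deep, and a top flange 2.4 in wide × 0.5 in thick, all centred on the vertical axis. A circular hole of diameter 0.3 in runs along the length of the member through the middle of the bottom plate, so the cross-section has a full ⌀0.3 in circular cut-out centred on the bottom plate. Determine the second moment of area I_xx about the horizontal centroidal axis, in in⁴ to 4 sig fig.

Treat the section as a set of non-overlapping primitives; coordinates are from the bounding-box lower-left.
Bottom plate: 7.2 × 0.55, A = 3.96 in², y = 0.275 in, Ī = 0.099825 in⁴.
Web plate: 0.3 × 4, A = 1.2 in², y = 2.55 in, Ī = 1.6 in⁴.
Top plate: 2.4 × 0.5, A = 1.2 in², y = 4.8 in, Ī = 0.025 in⁴.
Hole (subtracted): ⌀0.3, A = 0.0706858 in², y = 0.275 in, Ī = 0.000397608 in⁴.
Centroid: ȳ = ΣA·y / ΣA = 1.57244 in.
Transfer each piece to the horizontal centroidal axis using Ī + A·d² with d = y − 1.57244:
  bottom plate: d = -1.29744 in → contributes +6.76588 in⁴
  web plate: d = 0.977561 in → contributes +2.74675 in⁴
  top plate: d = 3.22756 in → contributes +12.5256 in⁴
  hole: d = -1.29744 in → contributes −0.119386 in⁴
Total I = 21.9188 in⁴.

I_xx ≈ 21.92 in⁴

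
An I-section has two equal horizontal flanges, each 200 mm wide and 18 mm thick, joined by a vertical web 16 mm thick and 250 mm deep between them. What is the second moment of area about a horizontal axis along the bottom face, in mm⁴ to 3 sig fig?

I_base ≈ 3.79 × 10⁸ mm⁴

Treat the section as a set of non-overlapping primitives; coordinates are from the bounding-box lower-left.
Bottom flange: 200 × 18, A = 3 600 mm², y = 9 mm, Ī = 97 200 mm⁴.
Web: 16 × 250, A = 4 000 mm², y = 143 mm, Ī = 20 833 333 mm⁴.
Top flange: 200 × 18, A = 3 600 mm², y = 277 mm, Ī = 97 200 mm⁴.
Transfer each piece to the bottom edge using Ī + A·d² with d = y − 0:
  bottom flange: d = 9 mm → contributes +388 800 mm⁴
  web: d = 143 mm → contributes +102 629 333 mm⁴
  top flange: d = 277 mm → contributes +276 321 600 mm⁴
Total I = 379 339 733 mm⁴.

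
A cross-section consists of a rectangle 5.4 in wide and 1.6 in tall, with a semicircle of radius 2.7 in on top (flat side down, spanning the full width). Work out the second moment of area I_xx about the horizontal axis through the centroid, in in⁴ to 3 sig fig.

Treat the section as a set of non-overlapping primitives; coordinates are from the bounding-box lower-left.
Rectangular body: 5.4 × 1.6, A = 8.64 in², y = 0.8 in, Ī = 1.8432 in⁴.
Semicircular cap: semicircle r = 2.7, A = 11.451 in², y = 2.7459 in, Ī = 5.8329 in⁴.
Centroid: ȳ = ΣA·y / ΣA = 1.9091 in.
Transfer each piece to the horizontal axis through the centroid using Ī + A·d² with d = y − 1.9091:
  rectangular body: d = -1.1091 in → contributes +12.471 in⁴
  semicircular cap: d = 0.83682 in → contributes +13.852 in⁴
Total I = 26.323 in⁴.

I_xx ≈ 26.3 in⁴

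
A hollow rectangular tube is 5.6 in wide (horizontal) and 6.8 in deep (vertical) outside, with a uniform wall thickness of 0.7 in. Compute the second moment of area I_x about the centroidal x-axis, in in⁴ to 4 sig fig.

I_x ≈ 91.62 in⁴

Treat the section as a set of non-overlapping primitives; coordinates are from the bounding-box lower-left.
Outer rectangle: 5.6 × 6.8, A = 38.08 in², y = 3.4 in, Ī = 146.735 in⁴.
Inner void (subtracted): 4.2 × 5.4, A = 22.68 in², y = 3.4 in, Ī = 55.1124 in⁴.
By symmetry the centroid is at mid-height, ȳ = 3.4 in.
All pieces are centred on the centroidal x-axis, so I = ΣĪ (holes subtracted) = 91.6225 in⁴.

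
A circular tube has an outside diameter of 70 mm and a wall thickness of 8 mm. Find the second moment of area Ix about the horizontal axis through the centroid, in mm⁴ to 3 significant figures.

Treat the section as a set of non-overlapping primitives; coordinates are from the bounding-box lower-left.
Outer circle: ⌀70, A = 3848.5 mm², y = 35 mm, Ī = 1 178 588 mm⁴.
Bore (subtracted): ⌀54, A = 2290.2 mm², y = 35 mm, Ī = 417 393 mm⁴.
By symmetry the centroid is at mid-height, ȳ = 35 mm.
All pieces are centred on the horizontal axis through the centroid, so I = ΣĪ (holes subtracted) = 761 195 mm⁴.

Ix ≈ 7.61 × 10⁵ mm⁴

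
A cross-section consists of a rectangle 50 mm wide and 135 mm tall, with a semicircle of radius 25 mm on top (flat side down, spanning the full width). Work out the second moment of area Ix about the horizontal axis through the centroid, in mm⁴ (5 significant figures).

Treat the section as a set of non-overlapping primitives; coordinates are from the bounding-box lower-left.
Rectangular body: 50 × 135, A = 6 750 mm², y = 67.5 mm, Ī = 10 251 563 mm⁴.
Semicircular cap: semicircle r = 25, A = 981.7477 mm², y = 145.6103 mm, Ī = 42873.81 mm⁴.
Centroid: ȳ = ΣA·y / ΣA = 77.41815 mm.
Transfer each piece to the horizontal axis through the centroid using Ī + A·d² with d = y − 77.41815:
  rectangular body: d = -9.91815 mm → contributes +10 915 558 mm⁴
  semicircular cap: d = 68.19218 mm → contributes +4 608 171 mm⁴
Total I = 15 523 729 mm⁴.

Ix ≈ 1.5524 × 10⁷ mm⁴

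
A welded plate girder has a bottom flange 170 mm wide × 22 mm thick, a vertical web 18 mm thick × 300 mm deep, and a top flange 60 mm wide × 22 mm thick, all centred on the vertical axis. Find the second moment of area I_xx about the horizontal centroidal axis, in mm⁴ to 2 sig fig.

I_xx ≈ 1.6 × 10⁸ mm⁴

Decompose the section into non-overlapping parts with the origin at the bottom-left of its bounding rectangle.
Bottom plate: 170 × 22, A = 3 740 mm², y = 11 mm, Ī = 150 847 mm⁴.
Web plate: 18 × 300, A = 5 400 mm², y = 172 mm, Ī = 40 500 000 mm⁴.
Top plate: 60 × 22, A = 1 320 mm², y = 333 mm, Ī = 53 240 mm⁴.
Centroid: ȳ = ΣA·y / ΣA = 134.8 mm.
Transfer each piece to the horizontal centroidal axis using Ī + A·d² with d = y − 134.8:
  bottom plate: d = -123.8 mm → contributes +57 426 768 mm⁴
  web plate: d = 37.25 mm → contributes +47 992 261 mm⁴
  top plate: d = 198.2 mm → contributes +51 932 532 mm⁴
Total I = 157 351 560 mm⁴.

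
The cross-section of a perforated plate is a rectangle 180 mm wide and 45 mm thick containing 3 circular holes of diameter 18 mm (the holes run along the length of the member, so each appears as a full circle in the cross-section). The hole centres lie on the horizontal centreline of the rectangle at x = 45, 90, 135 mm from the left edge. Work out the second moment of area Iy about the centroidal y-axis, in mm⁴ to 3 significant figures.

Split into non-overlapping primitives; take the origin at the lower-left of the bounding box.
Plate: 180 × 45, A = 8 100 mm², x = 90 mm, Ī = 21 870 000 mm⁴.
Hole 1 (subtracted): ⌀18, A = 254.47 mm², x = 45 mm, Ī = 5 153 mm⁴.
Hole 2 (subtracted): ⌀18, A = 254.47 mm², x = 90 mm, Ī = 5 153 mm⁴.
Hole 3 (subtracted): ⌀18, A = 254.47 mm², x = 135 mm, Ī = 5 153 mm⁴.
By symmetry the centroid is at mid-width, x̄ = 90 mm.
Transfer each piece to the centroidal y-axis using Ī + A·d² with d = x − 90:
  plate: d = 0 mm → contributes +21 870 000 mm⁴
  hole 1: d = -45 mm → contributes −520 453 mm⁴
  hole 2: d = 0 mm → contributes −5 153 mm⁴
  hole 3: d = 45 mm → contributes −520 453 mm⁴
Total I = 20 823 942 mm⁴.

Iy ≈ 2.08 × 10⁷ mm⁴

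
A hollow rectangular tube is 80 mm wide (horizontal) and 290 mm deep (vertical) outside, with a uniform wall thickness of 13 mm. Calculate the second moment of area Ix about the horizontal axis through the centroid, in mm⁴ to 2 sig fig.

Ix ≈ 8.0 × 10⁷ mm⁴

Split into non-overlapping primitives; take the origin at the lower-left of the bounding box.
Outer rectangle: 80 × 290, A = 23 200 mm², y = 145 mm, Ī = 162 593 333 mm⁴.
Inner void (subtracted): 54 × 264, A = 14 256 mm², y = 145 mm, Ī = 82 798 848 mm⁴.
By symmetry the centroid is at mid-height, ȳ = 145 mm.
All pieces are centred on the horizontal axis through the centroid, so I = ΣĪ (holes subtracted) = 79 794 485 mm⁴.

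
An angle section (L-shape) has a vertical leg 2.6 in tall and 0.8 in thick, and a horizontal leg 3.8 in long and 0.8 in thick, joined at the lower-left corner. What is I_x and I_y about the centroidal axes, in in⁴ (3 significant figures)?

Decompose the section into non-overlapping parts with the origin at the bottom-left of its bounding rectangle.
Vertical leg: 0.8 × 2.6, A = 2.08 in², y = 1.3 in, Ī = 1.1717 in⁴.
Horizontal leg (remainder): 3 × 0.8, A = 2.4 in², y = 0.4 in, Ī = 0.128 in⁴.
Centroid: ȳ = ΣA·y / ΣA = 0.81786 in.
Transfer each piece to the centroidal x-axis using Ī + A·d² with d = y − 0.81786:
  vertical leg: d = 0.48214 in → contributes +1.6553 in⁴
  horizontal leg (remainder): d = -0.41786 in → contributes +0.54705 in⁴
Total I = 2.2023 in⁴.
For the y-axis: x̄ = 1.4179 in.
Repeating about the centroidal y-axis gives I_y = 5.9335 in⁴.

I_x ≈ 2.20 in⁴, I_y ≈ 5.93 in⁴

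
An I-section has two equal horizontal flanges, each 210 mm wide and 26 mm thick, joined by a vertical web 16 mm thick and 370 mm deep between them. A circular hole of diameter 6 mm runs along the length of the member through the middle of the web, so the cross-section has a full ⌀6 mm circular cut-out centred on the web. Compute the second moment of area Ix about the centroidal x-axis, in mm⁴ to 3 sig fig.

Ix ≈ 4.96 × 10⁸ mm⁴

Split into non-overlapping primitives; take the origin at the lower-left of the bounding box.
Bottom flange: 210 × 26, A = 5 460 mm², y = 13 mm, Ī = 307 580 mm⁴.
Web: 16 × 370, A = 5 920 mm², y = 211 mm, Ī = 67 537 333 mm⁴.
Top flange: 210 × 26, A = 5 460 mm², y = 409 mm, Ī = 307 580 mm⁴.
Hole (subtracted): ⌀6, A = 28.274 mm², y = 211 mm, Ī = 63.617 mm⁴.
By symmetry the centroid is at mid-height, ȳ = 211 mm.
Transfer each piece to the centroidal x-axis using Ī + A·d² with d = y − 211:
  bottom flange: d = -198 mm → contributes +214 361 420 mm⁴
  web: d = 0 mm → contributes +67 537 333 mm⁴
  top flange: d = 198 mm → contributes +214 361 420 mm⁴
  hole: d = 0 mm → contributes −63.617 mm⁴
Total I = 496 260 110 mm⁴.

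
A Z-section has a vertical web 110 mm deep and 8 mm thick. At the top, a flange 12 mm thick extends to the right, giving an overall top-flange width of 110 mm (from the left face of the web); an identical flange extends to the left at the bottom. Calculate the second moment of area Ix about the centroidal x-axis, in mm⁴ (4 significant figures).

Treat the section as a set of non-overlapping primitives; coordinates are from the bounding-box lower-left.
Web: 8 × 110, A = 880 mm², y = 55 mm, Ī = 887 333 mm⁴.
Top flange (beyond web): 102 × 12, A = 1 224 mm², y = 104 mm, Ī = 14 688 mm⁴.
Bottom flange (beyond web): 102 × 12, A = 1 224 mm², y = 6 mm, Ī = 14 688 mm⁴.
Centroid: ȳ = ΣA·y / ΣA = 55 mm.
Transfer each piece to the centroidal x-axis using Ī + A·d² with d = y − 55:
  web: d = 0 mm → contributes +887 333 mm⁴
  top flange (beyond web): d = 49 mm → contributes +2 953 512 mm⁴
  bottom flange (beyond web): d = -49 mm → contributes +2 953 512 mm⁴
Total I = 6 794 357 mm⁴.

Ix ≈ 6.794 × 10⁶ mm⁴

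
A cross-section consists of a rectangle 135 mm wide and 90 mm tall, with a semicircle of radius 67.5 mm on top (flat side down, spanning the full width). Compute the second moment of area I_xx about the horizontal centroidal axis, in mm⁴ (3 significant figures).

Break the section into simple shapes (no overlaps), measuring from the bottom-left corner of the bounding box.
Rectangular body: 135 × 90, A = 12 150 mm², y = 45 mm, Ī = 8 201 250 mm⁴.
Semicircular cap: semicircle r = 67.5, A = 7156.9 mm², y = 118.65 mm, Ī = 2 278 490 mm⁴.
Centroid: ȳ = ΣA·y / ΣA = 72.301 mm.
Transfer each piece to the horizontal centroidal axis using Ī + A·d² with d = y − 72.301:
  rectangular body: d = -27.301 mm → contributes +17 257 008 mm⁴
  semicircular cap: d = 46.347 mm → contributes +17 652 023 mm⁴
Total I = 34 909 031 mm⁴.

I_xx ≈ 3.49 × 10⁷ mm⁴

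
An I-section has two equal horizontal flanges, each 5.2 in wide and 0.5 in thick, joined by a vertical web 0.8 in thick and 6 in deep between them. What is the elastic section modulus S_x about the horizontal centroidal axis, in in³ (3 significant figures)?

S_x ≈ 19.8 in³

Split into non-overlapping primitives; take the origin at the lower-left of the bounding box.
Bottom flange: 5.2 × 0.5, A = 2.6 in², y = 0.25 in, Ī = 0.054167 in⁴.
Web: 0.8 × 6, A = 4.8 in², y = 3.5 in, Ī = 14.4 in⁴.
Top flange: 5.2 × 0.5, A = 2.6 in², y = 6.75 in, Ī = 0.054167 in⁴.
By symmetry the centroid is at mid-height, ȳ = 3.5 in.
Transfer each piece to the horizontal centroidal axis using Ī + A·d² with d = y − 3.5:
  bottom flange: d = -3.25 in → contributes +27.517 in⁴
  web: d = 0 in → contributes +14.4 in⁴
  top flange: d = 3.25 in → contributes +27.517 in⁴
Total I = 69.433 in⁴.
Extreme fibre distance c = 3.5 in; S = I/c = 19.838 in³.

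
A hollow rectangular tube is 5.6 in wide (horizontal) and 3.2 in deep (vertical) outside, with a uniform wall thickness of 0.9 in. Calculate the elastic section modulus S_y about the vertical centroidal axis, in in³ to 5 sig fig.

Treat the section as a set of non-overlapping primitives; coordinates are from the bounding-box lower-left.
Outer rectangle: 5.6 × 3.2, A = 17.92 in², x = 2.8 in, Ī = 46.83093 in⁴.
Inner void (subtracted): 3.8 × 1.4, A = 5.32 in², x = 2.8 in, Ī = 6.401733 in⁴.
By symmetry the centroid is at mid-width, x̄ = 2.8 in.
All pieces are centred on the vertical centroidal axis, so I = ΣĪ (holes subtracted) = 40.4292 in⁴.
Extreme fibre distance c = 2.8 in; S = I/c = 14.439 in³.

S_y ≈ 14.439 in³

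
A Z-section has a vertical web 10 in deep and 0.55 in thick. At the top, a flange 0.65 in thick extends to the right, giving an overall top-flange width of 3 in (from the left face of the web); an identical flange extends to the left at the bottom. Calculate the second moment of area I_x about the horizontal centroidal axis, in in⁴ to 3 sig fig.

Treat the section as a set of non-overlapping primitives; coordinates are from the bounding-box lower-left.
Web: 0.55 × 10, A = 5.5 in², y = 5 in, Ī = 45.833 in⁴.
Top flange (beyond web): 2.45 × 0.65, A = 1.5925 in², y = 9.675 in, Ī = 0.056069 in⁴.
Bottom flange (beyond web): 2.45 × 0.65, A = 1.5925 in², y = 0.325 in, Ī = 0.056069 in⁴.
Centroid: ȳ = ΣA·y / ΣA = 5 in.
Transfer each piece to the horizontal centroidal axis using Ī + A·d² with d = y − 5:
  web: d = 0 in → contributes +45.833 in⁴
  top flange (beyond web): d = 4.675 in → contributes +34.861 in⁴
  bottom flange (beyond web): d = -4.675 in → contributes +34.861 in⁴
Total I = 115.56 in⁴.

I_x ≈ 116 in⁴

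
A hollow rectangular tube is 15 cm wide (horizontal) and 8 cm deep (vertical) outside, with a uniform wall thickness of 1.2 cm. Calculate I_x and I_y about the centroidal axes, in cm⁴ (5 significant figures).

Split into non-overlapping primitives; take the origin at the lower-left of the bounding box.
Outer rectangle: 15 × 8, A = 120 cm², y = 4 cm, Ī = 640 cm⁴.
Inner void (subtracted): 12.6 × 5.6, A = 70.56 cm², y = 4 cm, Ī = 184.3968 cm⁴.
By symmetry the centroid is at mid-height, ȳ = 4 cm.
All pieces are centred on the centroidal x-axis, so I = ΣĪ (holes subtracted) = 455.6032 cm⁴.
Repeating about the centroidal y-axis gives I_y = 1316.491 cm⁴.

I_x ≈ 455.60 cm⁴, I_y ≈ 1316.5 cm⁴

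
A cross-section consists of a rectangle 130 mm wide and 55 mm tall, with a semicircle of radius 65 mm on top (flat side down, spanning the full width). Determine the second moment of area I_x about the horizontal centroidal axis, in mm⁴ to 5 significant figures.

Break the section into simple shapes (no overlaps), measuring from the bottom-left corner of the bounding box.
Rectangular body: 130 × 55, A = 7 150 mm², y = 27.5 mm, Ī = 1 802 396 mm⁴.
Semicircular cap: semicircle r = 65, A = 6636.614 mm², y = 82.58686 mm, Ī = 1 959 230 mm⁴.
Centroid: ȳ = ΣA·y / ΣA = 54.01777 mm.
Transfer each piece to the horizontal centroidal axis using Ī + A·d² with d = y − 54.01777:
  rectangular body: d = -26.51777 mm → contributes +6 830 218 mm⁴
  semicircular cap: d = 28.56909 mm → contributes +7 375 988 mm⁴
Total I = 14 206 206 mm⁴.

I_x ≈ 1.4206 × 10⁷ mm⁴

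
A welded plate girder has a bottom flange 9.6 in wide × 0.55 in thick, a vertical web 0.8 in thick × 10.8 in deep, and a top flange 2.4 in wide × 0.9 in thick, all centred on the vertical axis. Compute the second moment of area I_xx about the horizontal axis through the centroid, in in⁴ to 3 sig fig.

I_xx ≈ 310 in⁴

Break the section into simple shapes (no overlaps), measuring from the bottom-left corner of the bounding box.
Bottom plate: 9.6 × 0.55, A = 5.28 in², y = 0.275 in, Ī = 0.1331 in⁴.
Web plate: 0.8 × 10.8, A = 8.64 in², y = 5.95 in, Ī = 83.981 in⁴.
Top plate: 2.4 × 0.9, A = 2.16 in², y = 11.8 in, Ī = 0.1458 in⁴.
Centroid: ȳ = ΣA·y / ΣA = 4.8724 in.
Transfer each piece to the horizontal axis through the centroid using Ī + A·d² with d = y − 4.8724:
  bottom plate: d = -4.5974 in → contributes +111.73 in⁴
  web plate: d = 1.0776 in → contributes +94.014 in⁴
  top plate: d = 6.9276 in → contributes +103.81 in⁴
Total I = 309.55 in⁴.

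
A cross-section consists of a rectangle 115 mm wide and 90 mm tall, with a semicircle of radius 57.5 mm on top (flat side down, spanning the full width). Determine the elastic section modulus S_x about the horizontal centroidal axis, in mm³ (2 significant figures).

Treat the section as a set of non-overlapping primitives; coordinates are from the bounding-box lower-left.
Rectangular body: 115 × 90, A = 10 350 mm², y = 45 mm, Ī = 6 986 250 mm⁴.
Semicircular cap: semicircle r = 57.5, A = 5 193 mm², y = 114.4 mm, Ī = 1 199 785 mm⁴.
Centroid: ȳ = ΣA·y / ΣA = 68.19 mm.
Transfer each piece to the horizontal centroidal axis using Ī + A·d² with d = y − 68.19:
  rectangular body: d = -23.19 mm → contributes +12 551 989 mm⁴
  semicircular cap: d = 46.21 mm → contributes +12 291 729 mm⁴
Total I = 24 843 718 mm⁴.
Extreme fibre distance c = 79.31 mm; S = I/c = 313 246 mm³.

S_x ≈ 3.1 × 10⁵ mm³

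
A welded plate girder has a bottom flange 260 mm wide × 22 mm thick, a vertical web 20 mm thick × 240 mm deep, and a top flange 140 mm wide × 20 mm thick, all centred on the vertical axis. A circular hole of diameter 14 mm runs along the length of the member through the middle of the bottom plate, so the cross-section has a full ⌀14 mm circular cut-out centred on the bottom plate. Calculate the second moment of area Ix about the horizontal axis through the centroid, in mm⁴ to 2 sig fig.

Treat the section as a set of non-overlapping primitives; coordinates are from the bounding-box lower-left.
Bottom plate: 260 × 22, A = 5 720 mm², y = 11 mm, Ī = 230 707 mm⁴.
Web plate: 20 × 240, A = 4 800 mm², y = 142 mm, Ī = 23 040 000 mm⁴.
Top plate: 140 × 20, A = 2 800 mm², y = 272 mm, Ī = 93 333 mm⁴.
Hole (subtracted): ⌀14, A = 153.9 mm², y = 11 mm, Ī = 1 886 mm⁴.
Centroid: ȳ = ΣA·y / ΣA = 114.3 mm.
Transfer each piece to the horizontal axis through the centroid using Ī + A·d² with d = y − 114.3:
  bottom plate: d = -103.3 mm → contributes +61 227 436 mm⁴
  web plate: d = 27.73 mm → contributes +26 732 171 mm⁴
  top plate: d = 157.7 mm → contributes +69 757 814 mm⁴
  hole: d = -103.3 mm → contributes −1 643 445 mm⁴
Total I = 156 073 977 mm⁴.

Ix ≈ 1.6 × 10⁸ mm⁴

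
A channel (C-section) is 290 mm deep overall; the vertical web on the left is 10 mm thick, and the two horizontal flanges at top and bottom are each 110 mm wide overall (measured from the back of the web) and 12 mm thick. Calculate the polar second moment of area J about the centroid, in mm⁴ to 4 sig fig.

J ≈ 7.272 × 10⁷ mm⁴

Treat the section as a set of non-overlapping primitives; coordinates are from the bounding-box lower-left.
Web: 10 × 290, A = 2 900 mm², y = 145 mm, Ī = 20 324 167 mm⁴.
Top flange (beyond web): 100 × 12, A = 1 200 mm², y = 284 mm, Ī = 14 400 mm⁴.
Bottom flange (beyond web): 100 × 12, A = 1 200 mm², y = 6 mm, Ī = 14 400 mm⁴.
By symmetry the centroid is at mid-height, ȳ = 145 mm.
Transfer each piece to the centroidal x-axis using Ī + A·d² with d = y − 145:
  web: d = 0 mm → contributes +20 324 167 mm⁴
  top flange (beyond web): d = 139 mm → contributes +23 199 600 mm⁴
  bottom flange (beyond web): d = -139 mm → contributes +23 199 600 mm⁴
Total I = 66 723 367 mm⁴.
For the y-axis: x̄ = 29.9057 mm.
Repeating about the centroidal y-axis gives I_y = 5 996 619 mm⁴.
Polar second moment: J = I_x + I_y = 72 719 986 mm⁴.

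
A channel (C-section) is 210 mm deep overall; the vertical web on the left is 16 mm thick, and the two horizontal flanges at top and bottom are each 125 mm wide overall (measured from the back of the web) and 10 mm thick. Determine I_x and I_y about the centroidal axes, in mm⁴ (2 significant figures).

I_x ≈ 3.4 × 10⁷ mm⁴, I_y ≈ 7.4 × 10⁶ mm⁴

Split into non-overlapping primitives; take the origin at the lower-left of the bounding box.
Web: 16 × 210, A = 3 360 mm², y = 105 mm, Ī = 12 348 000 mm⁴.
Top flange (beyond web): 109 × 10, A = 1 090 mm², y = 205 mm, Ī = 9 083 mm⁴.
Bottom flange (beyond web): 109 × 10, A = 1 090 mm², y = 5 mm, Ī = 9 083 mm⁴.
By symmetry the centroid is at mid-height, ȳ = 105 mm.
Transfer each piece to the centroidal x-axis using Ī + A·d² with d = y − 105:
  web: d = 0 mm → contributes +12 348 000 mm⁴
  top flange (beyond web): d = 100 mm → contributes +10 909 083 mm⁴
  bottom flange (beyond web): d = -100 mm → contributes +10 909 083 mm⁴
Total I = 34 166 167 mm⁴.
For the y-axis: x̄ = 32.59 mm.
Repeating about the centroidal y-axis gives I_y = 7 394 773 mm⁴.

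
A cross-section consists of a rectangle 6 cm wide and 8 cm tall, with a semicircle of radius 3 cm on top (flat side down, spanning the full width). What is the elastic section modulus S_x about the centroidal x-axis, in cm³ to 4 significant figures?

Treat the section as a set of non-overlapping primitives; coordinates are from the bounding-box lower-left.
Rectangular body: 6 × 8, A = 48 cm², y = 4 cm, Ī = 256 cm⁴.
Semicircular cap: semicircle r = 3, A = 14.1372 cm², y = 9.27324 cm, Ī = 8.89031 cm⁴.
Centroid: ȳ = ΣA·y / ΣA = 5.19974 cm.
Transfer each piece to the centroidal x-axis using Ī + A·d² with d = y − 5.19974:
  rectangular body: d = -1.19974 cm → contributes +325.09 cm⁴
  semicircular cap: d = 4.0735 cm → contributes +243.474 cm⁴
Total I = 568.564 cm⁴.
Extreme fibre distance c = 5.80026 cm; S = I/c = 98.0239 cm³.

S_x ≈ 98.02 cm³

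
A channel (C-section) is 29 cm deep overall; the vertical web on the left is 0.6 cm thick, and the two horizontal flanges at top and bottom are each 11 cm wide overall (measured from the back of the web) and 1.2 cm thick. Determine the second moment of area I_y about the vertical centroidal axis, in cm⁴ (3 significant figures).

Decompose the section into non-overlapping parts with the origin at the bottom-left of its bounding rectangle.
Web: 0.6 × 29, A = 17.4 cm², x = 0.3 cm, Ī = 0.522 cm⁴.
Top flange (beyond web): 10.4 × 1.2, A = 12.48 cm², x = 5.8 cm, Ī = 112.49 cm⁴.
Bottom flange (beyond web): 10.4 × 1.2, A = 12.48 cm², x = 5.8 cm, Ī = 112.49 cm⁴.
Centroid: x̄ = ΣA·x / ΣA = 3.5408 cm.
Transfer each piece to the vertical centroidal axis using Ī + A·d² with d = x − 3.5408:
  web: d = -3.2408 cm → contributes +183.27 cm⁴
  top flange (beyond web): d = 2.2592 cm → contributes +176.18 cm⁴
  bottom flange (beyond web): d = 2.2592 cm → contributes +176.18 cm⁴
Total I = 535.64 cm⁴.

I_y ≈ 536 cm⁴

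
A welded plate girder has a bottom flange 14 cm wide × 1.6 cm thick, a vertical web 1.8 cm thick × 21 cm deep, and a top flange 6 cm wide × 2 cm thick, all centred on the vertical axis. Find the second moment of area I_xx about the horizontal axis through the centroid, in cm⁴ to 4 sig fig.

I_xx ≈ 5662 cm⁴

Split into non-overlapping primitives; take the origin at the lower-left of the bounding box.
Bottom plate: 14 × 1.6, A = 22.4 cm², y = 0.8 cm, Ī = 4.77867 cm⁴.
Web plate: 1.8 × 21, A = 37.8 cm², y = 12.1 cm, Ī = 1389.15 cm⁴.
Top plate: 6 × 2, A = 12 cm², y = 23.6 cm, Ī = 4 cm⁴.
Centroid: ȳ = ΣA·y / ΣA = 10.5055 cm.
Transfer each piece to the horizontal axis through the centroid using Ī + A·d² with d = y − 10.5055:
  bottom plate: d = -9.70554 cm → contributes +2114.8 cm⁴
  web plate: d = 1.59446 cm → contributes +1485.25 cm⁴
  top plate: d = 13.0945 cm → contributes +2061.58 cm⁴
Total I = 5661.63 cm⁴.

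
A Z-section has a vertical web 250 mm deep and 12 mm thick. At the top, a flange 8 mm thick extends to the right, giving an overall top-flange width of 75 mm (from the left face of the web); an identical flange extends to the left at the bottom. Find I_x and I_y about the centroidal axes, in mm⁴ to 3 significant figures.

I_x ≈ 3.04 × 10⁷ mm⁴, I_y ≈ 1.79 × 10⁶ mm⁴

Treat the section as a set of non-overlapping primitives; coordinates are from the bounding-box lower-left.
Web: 12 × 250, A = 3 000 mm², y = 125 mm, Ī = 15 625 000 mm⁴.
Top flange (beyond web): 63 × 8, A = 504 mm², y = 246 mm, Ī = 2 688 mm⁴.
Bottom flange (beyond web): 63 × 8, A = 504 mm², y = 4 mm, Ī = 2 688 mm⁴.
Centroid: ȳ = ΣA·y / ΣA = 125 mm.
Transfer each piece to the centroidal x-axis using Ī + A·d² with d = y − 125:
  web: d = 0 mm → contributes +15 625 000 mm⁴
  top flange (beyond web): d = 121 mm → contributes +7 381 752 mm⁴
  bottom flange (beyond web): d = -121 mm → contributes +7 381 752 mm⁴
Total I = 30 388 504 mm⁴.
For the y-axis: x̄ = 69 mm.
Repeating about the centroidal y-axis gives I_y = 1 786 896 mm⁴.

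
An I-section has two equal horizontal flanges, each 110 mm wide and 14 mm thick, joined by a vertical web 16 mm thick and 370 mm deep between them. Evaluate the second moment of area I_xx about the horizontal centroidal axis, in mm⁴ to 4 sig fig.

Decompose the section into non-overlapping parts with the origin at the bottom-left of its bounding rectangle.
Bottom flange: 110 × 14, A = 1 540 mm², y = 7 mm, Ī = 25153.3 mm⁴.
Web: 16 × 370, A = 5 920 mm², y = 199 mm, Ī = 67 537 333 mm⁴.
Top flange: 110 × 14, A = 1 540 mm², y = 391 mm, Ī = 25153.3 mm⁴.
By symmetry the centroid is at mid-height, ȳ = 199 mm.
Transfer each piece to the horizontal centroidal axis using Ī + A·d² with d = y − 199:
  bottom flange: d = -192 mm → contributes +56 795 713 mm⁴
  web: d = 0 mm → contributes +67 537 333 mm⁴
  top flange: d = 192 mm → contributes +56 795 713 mm⁴
Total I = 181 128 760 mm⁴.

I_xx ≈ 1.811 × 10⁸ mm⁴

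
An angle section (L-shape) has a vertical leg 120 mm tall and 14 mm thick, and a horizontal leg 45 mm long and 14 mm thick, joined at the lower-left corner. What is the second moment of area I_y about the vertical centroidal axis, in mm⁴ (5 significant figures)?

I_y ≈ 2.3680 × 10⁵ mm⁴

Split into non-overlapping primitives; take the origin at the lower-left of the bounding box.
Vertical leg: 14 × 120, A = 1 680 mm², x = 7 mm, Ī = 27 440 mm⁴.
Horizontal leg (remainder): 31 × 14, A = 434 mm², x = 29.5 mm, Ī = 34756.17 mm⁴.
Centroid: x̄ = ΣA·x / ΣA = 11.61921 mm.
Transfer each piece to the vertical centroidal axis using Ī + A·d² with d = x − 11.61921:
  vertical leg: d = -4.619205 mm → contributes +63286.26 mm⁴
  horizontal leg (remainder): d = 17.88079 mm → contributes +173515.9 mm⁴
Total I = 236802.1 mm⁴.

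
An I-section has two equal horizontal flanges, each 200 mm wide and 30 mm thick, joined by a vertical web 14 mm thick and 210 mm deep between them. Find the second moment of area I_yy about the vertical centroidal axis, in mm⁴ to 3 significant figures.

I_yy ≈ 4.00 × 10⁷ mm⁴

Break the section into simple shapes (no overlaps), measuring from the bottom-left corner of the bounding box.
Bottom flange: 200 × 30, A = 6 000 mm², x = 100 mm, Ī = 20 000 000 mm⁴.
Web: 14 × 210, A = 2 940 mm², x = 100 mm, Ī = 48 020 mm⁴.
Top flange: 200 × 30, A = 6 000 mm², x = 100 mm, Ī = 20 000 000 mm⁴.
By symmetry the centroid is at mid-width, x̄ = 100 mm.
All pieces are centred on the vertical centroidal axis, so I = ΣĪ = 40 048 020 mm⁴.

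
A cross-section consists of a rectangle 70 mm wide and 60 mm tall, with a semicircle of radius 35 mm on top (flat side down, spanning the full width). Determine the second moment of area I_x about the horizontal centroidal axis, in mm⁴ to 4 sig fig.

I_x ≈ 4.080 × 10⁶ mm⁴

Decompose the section into non-overlapping parts with the origin at the bottom-left of its bounding rectangle.
Rectangular body: 70 × 60, A = 4 200 mm², y = 30 mm, Ī = 1 260 000 mm⁴.
Semicircular cap: semicircle r = 35, A = 1924.23 mm², y = 74.8545 mm, Ī = 164 704 mm⁴.
Centroid: ȳ = ΣA·y / ΣA = 44.0932 mm.
Transfer each piece to the horizontal centroidal axis using Ī + A·d² with d = y − 44.0932:
  rectangular body: d = -14.0932 mm → contributes +2 094 200 mm⁴
  semicircular cap: d = 30.7612 mm → contributes +1 985 509 mm⁴
Total I = 4 079 709 mm⁴.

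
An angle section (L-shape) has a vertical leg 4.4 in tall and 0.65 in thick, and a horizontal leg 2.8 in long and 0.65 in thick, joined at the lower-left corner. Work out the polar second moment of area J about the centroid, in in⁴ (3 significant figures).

J ≈ 10.4 in⁴

Decompose the section into non-overlapping parts with the origin at the bottom-left of its bounding rectangle.
Vertical leg: 0.65 × 4.4, A = 2.86 in², y = 2.2 in, Ī = 4.6141 in⁴.
Horizontal leg (remainder): 2.15 × 0.65, A = 1.3975 in², y = 0.325 in, Ī = 0.049204 in⁴.
Centroid: ȳ = ΣA·y / ΣA = 1.5845 in.
Transfer each piece to the centroidal x-axis using Ī + A·d² with d = y − 1.5845:
  vertical leg: d = 0.61546 in → contributes +5.6975 in⁴
  horizontal leg (remainder): d = -1.2595 in → contributes +2.2663 in⁴
Total I = 7.9637 in⁴.
For the y-axis: x̄ = 0.78454 in.
Repeating about the centroidal y-axis gives I_y = 2.479 in⁴.
Polar second moment: J = I_x + I_y = 10.443 in⁴.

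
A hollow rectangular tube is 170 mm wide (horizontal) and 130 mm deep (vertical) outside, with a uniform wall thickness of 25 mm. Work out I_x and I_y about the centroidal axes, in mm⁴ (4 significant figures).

Split into non-overlapping primitives; take the origin at the lower-left of the bounding box.
Outer rectangle: 170 × 130, A = 22 100 mm², y = 65 mm, Ī = 31 124 167 mm⁴.
Inner void (subtracted): 120 × 80, A = 9 600 mm², y = 65 mm, Ī = 5 120 000 mm⁴.
By symmetry the centroid is at mid-height, ȳ = 65 mm.
All pieces are centred on the centroidal x-axis, so I = ΣĪ (holes subtracted) = 26 004 167 mm⁴.
Repeating about the centroidal y-axis gives I_y = 41 704 167 mm⁴.

I_x ≈ 2.600 × 10⁷ mm⁴, I_y ≈ 4.170 × 10⁷ mm⁴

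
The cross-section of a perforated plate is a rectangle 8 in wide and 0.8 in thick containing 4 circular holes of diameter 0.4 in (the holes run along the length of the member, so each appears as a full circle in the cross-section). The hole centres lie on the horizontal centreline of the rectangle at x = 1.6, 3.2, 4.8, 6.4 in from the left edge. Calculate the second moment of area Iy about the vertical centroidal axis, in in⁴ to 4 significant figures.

Split into non-overlapping primitives; take the origin at the lower-left of the bounding box.
Plate: 8 × 0.8, A = 6.4 in², x = 4 in, Ī = 34.1333 in⁴.
Hole 1 (subtracted): ⌀0.4, A = 0.125664 in², x = 1.6 in, Ī = 0.00125664 in⁴.
Hole 2 (subtracted): ⌀0.4, A = 0.125664 in², x = 3.2 in, Ī = 0.00125664 in⁴.
Hole 3 (subtracted): ⌀0.4, A = 0.125664 in², x = 4.8 in, Ī = 0.00125664 in⁴.
Hole 4 (subtracted): ⌀0.4, A = 0.125664 in², x = 6.4 in, Ī = 0.00125664 in⁴.
By symmetry the centroid is at mid-width, x̄ = 4 in.
Transfer each piece to the vertical centroidal axis using Ī + A·d² with d = x − 4:
  plate: d = 0 in → contributes +34.1333 in⁴
  hole 1: d = -2.4 in → contributes −0.72508 in⁴
  hole 2: d = -0.8 in → contributes −0.0816814 in⁴
  hole 3: d = 0.8 in → contributes −0.0816814 in⁴
  hole 4: d = 2.4 in → contributes −0.72508 in⁴
Total I = 32.5198 in⁴.

Iy ≈ 32.52 in⁴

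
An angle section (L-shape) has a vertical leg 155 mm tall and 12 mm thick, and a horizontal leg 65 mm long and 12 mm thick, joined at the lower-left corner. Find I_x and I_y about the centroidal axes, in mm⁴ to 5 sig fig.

I_x ≈ 6.1544 × 10⁶ mm⁴, I_y ≈ 6.7180 × 10⁵ mm⁴

Treat the section as a set of non-overlapping primitives; coordinates are from the bounding-box lower-left.
Vertical leg: 12 × 155, A = 1 860 mm², y = 77.5 mm, Ī = 3 723 875 mm⁴.
Horizontal leg (remainder): 53 × 12, A = 636 mm², y = 6 mm, Ī = 7 632 mm⁴.
Centroid: ȳ = ΣA·y / ΣA = 59.28125 mm.
Transfer each piece to the centroidal x-axis using Ī + A·d² with d = y − 59.28125:
  vertical leg: d = 18.21875 mm → contributes +4 341 252 mm⁴
  horizontal leg (remainder): d = -53.28125 mm → contributes +1 813 167 mm⁴
Total I = 6 154 419 mm⁴.
For the y-axis: x̄ = 14.28125 mm.
Repeating about the centroidal y-axis gives I_y = 671798.6 mm⁴.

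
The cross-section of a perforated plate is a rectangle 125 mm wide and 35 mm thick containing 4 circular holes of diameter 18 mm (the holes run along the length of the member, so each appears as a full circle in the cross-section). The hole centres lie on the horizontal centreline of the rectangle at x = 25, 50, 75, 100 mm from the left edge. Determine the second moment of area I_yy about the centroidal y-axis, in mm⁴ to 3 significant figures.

I_yy ≈ 4.88 × 10⁶ mm⁴

Break the section into simple shapes (no overlaps), measuring from the bottom-left corner of the bounding box.
Plate: 125 × 35, A = 4 375 mm², x = 62.5 mm, Ī = 5 696 615 mm⁴.
Hole 1 (subtracted): ⌀18, A = 254.47 mm², x = 25 mm, Ī = 5 153 mm⁴.
Hole 2 (subtracted): ⌀18, A = 254.47 mm², x = 50 mm, Ī = 5 153 mm⁴.
Hole 3 (subtracted): ⌀18, A = 254.47 mm², x = 75 mm, Ī = 5 153 mm⁴.
Hole 4 (subtracted): ⌀18, A = 254.47 mm², x = 100 mm, Ī = 5 153 mm⁴.
By symmetry the centroid is at mid-width, x̄ = 62.5 mm.
Transfer each piece to the centroidal y-axis using Ī + A·d² with d = x − 62.5:
  plate: d = 0 mm → contributes +5 696 615 mm⁴
  hole 1: d = -37.5 mm → contributes −363 000 mm⁴
  hole 2: d = -12.5 mm → contributes −44 914 mm⁴
  hole 3: d = 12.5 mm → contributes −44 914 mm⁴
  hole 4: d = 37.5 mm → contributes −363 000 mm⁴
Total I = 4 880 787 mm⁴.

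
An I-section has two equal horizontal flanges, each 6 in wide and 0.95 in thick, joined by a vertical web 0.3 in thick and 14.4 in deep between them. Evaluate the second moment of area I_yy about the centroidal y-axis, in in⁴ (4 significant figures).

Decompose the section into non-overlapping parts with the origin at the bottom-left of its bounding rectangle.
Bottom flange: 6 × 0.95, A = 5.7 in², x = 3 in, Ī = 17.1 in⁴.
Web: 0.3 × 14.4, A = 4.32 in², x = 3 in, Ī = 0.0324 in⁴.
Top flange: 6 × 0.95, A = 5.7 in², x = 3 in, Ī = 17.1 in⁴.
By symmetry the centroid is at mid-width, x̄ = 3 in.
All pieces are centred on the centroidal y-axis, so I = ΣĪ = 34.2324 in⁴.

I_yy ≈ 34.23 in⁴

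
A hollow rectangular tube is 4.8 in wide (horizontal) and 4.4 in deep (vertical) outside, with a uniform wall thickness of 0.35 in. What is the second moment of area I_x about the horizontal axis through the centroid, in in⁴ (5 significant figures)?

I_x ≈ 16.767 in⁴

Decompose the section into non-overlapping parts with the origin at the bottom-left of its bounding rectangle.
Outer rectangle: 4.8 × 4.4, A = 21.12 in², y = 2.2 in, Ī = 34.0736 in⁴.
Inner void (subtracted): 4.1 × 3.7, A = 15.17 in², y = 2.2 in, Ī = 17.30644 in⁴.
By symmetry the centroid is at mid-height, ȳ = 2.2 in.
All pieces are centred on the horizontal axis through the centroid, so I = ΣĪ (holes subtracted) = 16.76716 in⁴.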